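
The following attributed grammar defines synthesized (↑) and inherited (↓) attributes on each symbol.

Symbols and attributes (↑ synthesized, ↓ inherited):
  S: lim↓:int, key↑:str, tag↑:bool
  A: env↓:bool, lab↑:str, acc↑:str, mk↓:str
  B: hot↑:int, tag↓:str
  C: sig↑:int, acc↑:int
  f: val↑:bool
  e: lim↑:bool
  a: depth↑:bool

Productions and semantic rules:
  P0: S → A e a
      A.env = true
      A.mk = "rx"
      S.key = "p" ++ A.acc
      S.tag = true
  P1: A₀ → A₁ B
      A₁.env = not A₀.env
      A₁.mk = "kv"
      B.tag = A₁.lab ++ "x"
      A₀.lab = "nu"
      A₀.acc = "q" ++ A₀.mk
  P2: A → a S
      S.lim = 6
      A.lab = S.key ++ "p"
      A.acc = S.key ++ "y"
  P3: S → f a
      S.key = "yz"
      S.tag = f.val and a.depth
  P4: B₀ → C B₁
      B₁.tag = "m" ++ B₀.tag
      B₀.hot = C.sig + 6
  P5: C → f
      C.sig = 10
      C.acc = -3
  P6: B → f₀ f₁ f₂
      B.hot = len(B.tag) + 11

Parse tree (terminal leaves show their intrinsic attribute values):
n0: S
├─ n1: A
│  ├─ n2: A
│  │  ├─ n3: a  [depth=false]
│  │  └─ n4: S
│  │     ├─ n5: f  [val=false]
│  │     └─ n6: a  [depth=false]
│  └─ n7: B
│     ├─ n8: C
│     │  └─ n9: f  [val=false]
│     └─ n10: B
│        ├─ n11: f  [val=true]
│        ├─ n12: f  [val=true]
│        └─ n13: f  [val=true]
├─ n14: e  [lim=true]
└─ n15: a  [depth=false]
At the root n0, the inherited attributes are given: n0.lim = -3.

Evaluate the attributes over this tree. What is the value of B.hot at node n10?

16

1. n0.lim = -3  [given at root]
2. n1.env = true  [true]
3. n1.mk = "rx"  ["rx"]
4. n2.env = false  [not A₀.env]
5. n2.mk = "kv"  ["kv"]
6. n3.depth = false  [terminal]
7. n4.lim = 6  [6]
8. n5.val = false  [terminal]
9. n6.depth = false  [terminal]
10. n4.key = "yz"  ["yz"]
11. n4.tag = false  [f.val and a.depth]
12. n2.lab = "yzp"  [S.key ++ "p"]
13. n2.acc = "yzy"  [S.key ++ "y"]
14. n7.tag = "yzpx"  [A₁.lab ++ "x"]
15. n9.val = false  [terminal]
16. n8.sig = 10  [10]
17. n8.acc = -3  [-3]
18. n10.tag = "myzpx"  ["m" ++ B₀.tag]
19. n11.val = true  [terminal]
20. n12.val = true  [terminal]
21. n13.val = true  [terminal]
22. n10.hot = 16  [len(B.tag) + 11]
23. n7.hot = 16  [C.sig + 6]
24. n1.lab = "nu"  ["nu"]
25. n1.acc = "qrx"  ["q" ++ A₀.mk]
26. n14.lim = true  [terminal]
27. n15.depth = false  [terminal]
28. n0.key = "pqrx"  ["p" ++ A.acc]
29. n0.tag = true  [true]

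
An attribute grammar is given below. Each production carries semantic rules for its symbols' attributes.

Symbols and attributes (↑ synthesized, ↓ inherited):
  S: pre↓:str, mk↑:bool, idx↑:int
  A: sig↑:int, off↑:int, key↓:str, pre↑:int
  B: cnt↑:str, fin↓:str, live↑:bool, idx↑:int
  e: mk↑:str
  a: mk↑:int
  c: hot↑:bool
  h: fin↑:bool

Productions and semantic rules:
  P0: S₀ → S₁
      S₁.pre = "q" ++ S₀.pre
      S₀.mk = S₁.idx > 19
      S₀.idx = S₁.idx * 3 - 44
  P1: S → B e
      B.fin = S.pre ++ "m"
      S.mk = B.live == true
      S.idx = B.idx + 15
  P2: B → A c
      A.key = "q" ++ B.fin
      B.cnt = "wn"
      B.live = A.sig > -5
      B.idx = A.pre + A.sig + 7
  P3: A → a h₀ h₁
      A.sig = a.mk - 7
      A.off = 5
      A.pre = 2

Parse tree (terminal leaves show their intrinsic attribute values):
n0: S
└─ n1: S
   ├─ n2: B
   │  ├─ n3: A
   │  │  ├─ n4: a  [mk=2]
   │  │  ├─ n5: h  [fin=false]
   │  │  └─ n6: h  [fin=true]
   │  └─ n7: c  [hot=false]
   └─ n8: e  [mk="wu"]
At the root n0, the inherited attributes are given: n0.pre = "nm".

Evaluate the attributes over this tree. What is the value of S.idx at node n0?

13

1. n0.pre = "nm"  [given at root]
2. n1.pre = "qnm"  ["q" ++ S₀.pre]
3. n2.fin = "qnmm"  [S.pre ++ "m"]
4. n3.key = "qqnmm"  ["q" ++ B.fin]
5. n4.mk = 2  [terminal]
6. n5.fin = false  [terminal]
7. n6.fin = true  [terminal]
8. n3.sig = -5  [a.mk - 7]
9. n3.off = 5  [5]
10. n3.pre = 2  [2]
11. n7.hot = false  [terminal]
12. n2.cnt = "wn"  ["wn"]
13. n2.live = false  [A.sig > -5]
14. n2.idx = 4  [A.pre + A.sig + 7]
15. n8.mk = "wu"  [terminal]
16. n1.mk = false  [B.live == true]
17. n1.idx = 19  [B.idx + 15]
18. n0.mk = false  [S₁.idx > 19]
19. n0.idx = 13  [S₁.idx * 3 - 44]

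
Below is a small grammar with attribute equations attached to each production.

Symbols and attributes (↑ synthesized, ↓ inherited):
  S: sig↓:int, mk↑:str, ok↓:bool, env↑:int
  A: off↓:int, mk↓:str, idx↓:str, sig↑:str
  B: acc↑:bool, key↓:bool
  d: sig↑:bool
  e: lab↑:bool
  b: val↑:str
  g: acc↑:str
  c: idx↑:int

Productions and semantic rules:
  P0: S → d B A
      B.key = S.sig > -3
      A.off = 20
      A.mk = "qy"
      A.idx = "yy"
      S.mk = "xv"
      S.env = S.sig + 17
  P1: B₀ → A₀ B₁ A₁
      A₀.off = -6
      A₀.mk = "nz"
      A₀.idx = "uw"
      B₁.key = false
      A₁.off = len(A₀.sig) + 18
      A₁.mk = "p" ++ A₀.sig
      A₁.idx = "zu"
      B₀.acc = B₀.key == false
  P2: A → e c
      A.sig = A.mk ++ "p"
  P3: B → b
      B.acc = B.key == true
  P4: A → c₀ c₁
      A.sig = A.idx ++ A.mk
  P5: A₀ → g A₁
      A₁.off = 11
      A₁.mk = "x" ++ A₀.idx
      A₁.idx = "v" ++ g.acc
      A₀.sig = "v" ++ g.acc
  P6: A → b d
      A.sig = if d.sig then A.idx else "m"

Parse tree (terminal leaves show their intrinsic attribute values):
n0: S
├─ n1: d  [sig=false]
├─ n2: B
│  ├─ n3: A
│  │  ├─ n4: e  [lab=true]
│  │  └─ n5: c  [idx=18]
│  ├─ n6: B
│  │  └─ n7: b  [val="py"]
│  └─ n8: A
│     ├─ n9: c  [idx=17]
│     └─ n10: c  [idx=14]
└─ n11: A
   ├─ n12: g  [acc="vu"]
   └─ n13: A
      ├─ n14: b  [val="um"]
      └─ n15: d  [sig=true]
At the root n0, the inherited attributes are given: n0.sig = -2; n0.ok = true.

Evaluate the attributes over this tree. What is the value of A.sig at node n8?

1. n0.sig = -2  [given at root]
2. n0.ok = true  [given at root]
3. n1.sig = false  [terminal]
4. n2.key = true  [S.sig > -3]
5. n3.off = -6  [-6]
6. n3.mk = "nz"  ["nz"]
7. n3.idx = "uw"  ["uw"]
8. n4.lab = true  [terminal]
9. n5.idx = 18  [terminal]
10. n3.sig = "nzp"  [A.mk ++ "p"]
11. n6.key = false  [false]
12. n7.val = "py"  [terminal]
13. n6.acc = false  [B.key == true]
14. n8.off = 21  [len(A₀.sig) + 18]
15. n8.mk = "pnzp"  ["p" ++ A₀.sig]
16. n8.idx = "zu"  ["zu"]
17. n9.idx = 17  [terminal]
18. n10.idx = 14  [terminal]
19. n8.sig = "zupnzp"  [A.idx ++ A.mk]
20. n2.acc = false  [B₀.key == false]
21. n11.off = 20  [20]
22. n11.mk = "qy"  ["qy"]
23. n11.idx = "yy"  ["yy"]
24. n12.acc = "vu"  [terminal]
25. n13.off = 11  [11]
26. n13.mk = "xyy"  ["x" ++ A₀.idx]
27. n13.idx = "vvu"  ["v" ++ g.acc]
28. n14.val = "um"  [terminal]
29. n15.sig = true  [terminal]
30. n13.sig = "vvu"  [if d.sig then A.idx else "m"]
31. n11.sig = "vvu"  ["v" ++ g.acc]
32. n0.mk = "xv"  ["xv"]
33. n0.env = 15  [S.sig + 17]

"zupnzp"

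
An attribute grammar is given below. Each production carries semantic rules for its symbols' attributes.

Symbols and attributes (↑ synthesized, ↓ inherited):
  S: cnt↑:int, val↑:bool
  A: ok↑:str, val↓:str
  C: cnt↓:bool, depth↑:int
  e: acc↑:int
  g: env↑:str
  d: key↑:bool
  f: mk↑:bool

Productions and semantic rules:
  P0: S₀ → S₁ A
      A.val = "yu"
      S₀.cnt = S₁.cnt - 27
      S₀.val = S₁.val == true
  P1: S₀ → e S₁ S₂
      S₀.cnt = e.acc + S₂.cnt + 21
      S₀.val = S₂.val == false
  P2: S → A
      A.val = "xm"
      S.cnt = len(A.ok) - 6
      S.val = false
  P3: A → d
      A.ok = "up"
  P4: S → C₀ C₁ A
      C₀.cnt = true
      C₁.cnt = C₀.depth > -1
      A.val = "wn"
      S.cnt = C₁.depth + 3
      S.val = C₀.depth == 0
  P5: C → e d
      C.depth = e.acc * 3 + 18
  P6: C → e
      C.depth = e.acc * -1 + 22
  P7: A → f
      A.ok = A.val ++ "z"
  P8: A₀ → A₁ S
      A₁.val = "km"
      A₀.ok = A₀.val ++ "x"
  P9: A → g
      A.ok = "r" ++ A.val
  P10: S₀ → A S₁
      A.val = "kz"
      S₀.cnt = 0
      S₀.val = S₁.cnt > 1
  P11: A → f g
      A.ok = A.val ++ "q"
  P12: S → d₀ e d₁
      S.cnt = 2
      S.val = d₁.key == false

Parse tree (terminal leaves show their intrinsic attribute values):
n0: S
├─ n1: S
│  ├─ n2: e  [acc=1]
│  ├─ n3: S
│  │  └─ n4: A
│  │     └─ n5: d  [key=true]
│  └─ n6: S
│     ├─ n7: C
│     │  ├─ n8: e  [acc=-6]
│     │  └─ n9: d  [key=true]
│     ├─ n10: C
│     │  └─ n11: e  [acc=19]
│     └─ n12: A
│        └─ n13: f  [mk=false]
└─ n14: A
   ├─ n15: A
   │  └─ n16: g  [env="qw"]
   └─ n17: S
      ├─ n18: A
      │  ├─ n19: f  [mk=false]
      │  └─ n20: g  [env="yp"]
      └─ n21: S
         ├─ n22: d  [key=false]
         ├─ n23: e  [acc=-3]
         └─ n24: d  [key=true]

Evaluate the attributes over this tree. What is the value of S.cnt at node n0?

1

1. n2.acc = 1  [terminal]
2. n4.val = "xm"  ["xm"]
3. n5.key = true  [terminal]
4. n4.ok = "up"  ["up"]
5. n3.cnt = -4  [len(A.ok) - 6]
6. n3.val = false  [false]
7. n7.cnt = true  [true]
8. n8.acc = -6  [terminal]
9. n9.key = true  [terminal]
10. n7.depth = 0  [e.acc * 3 + 18]
11. n10.cnt = true  [C₀.depth > -1]
12. n11.acc = 19  [terminal]
13. n10.depth = 3  [e.acc * -1 + 22]
14. n12.val = "wn"  ["wn"]
15. n13.mk = false  [terminal]
16. n12.ok = "wnz"  [A.val ++ "z"]
17. n6.cnt = 6  [C₁.depth + 3]
18. n6.val = true  [C₀.depth == 0]
19. n1.cnt = 28  [e.acc + S₂.cnt + 21]
20. n1.val = false  [S₂.val == false]
21. n14.val = "yu"  ["yu"]
22. n15.val = "km"  ["km"]
23. n16.env = "qw"  [terminal]
24. n15.ok = "rkm"  ["r" ++ A.val]
25. n18.val = "kz"  ["kz"]
26. n19.mk = false  [terminal]
27. n20.env = "yp"  [terminal]
28. n18.ok = "kzq"  [A.val ++ "q"]
29. n22.key = false  [terminal]
30. n23.acc = -3  [terminal]
31. n24.key = true  [terminal]
32. n21.cnt = 2  [2]
33. n21.val = false  [d₁.key == false]
34. n17.cnt = 0  [0]
35. n17.val = true  [S₁.cnt > 1]
36. n14.ok = "yux"  [A₀.val ++ "x"]
37. n0.cnt = 1  [S₁.cnt - 27]
38. n0.val = false  [S₁.val == true]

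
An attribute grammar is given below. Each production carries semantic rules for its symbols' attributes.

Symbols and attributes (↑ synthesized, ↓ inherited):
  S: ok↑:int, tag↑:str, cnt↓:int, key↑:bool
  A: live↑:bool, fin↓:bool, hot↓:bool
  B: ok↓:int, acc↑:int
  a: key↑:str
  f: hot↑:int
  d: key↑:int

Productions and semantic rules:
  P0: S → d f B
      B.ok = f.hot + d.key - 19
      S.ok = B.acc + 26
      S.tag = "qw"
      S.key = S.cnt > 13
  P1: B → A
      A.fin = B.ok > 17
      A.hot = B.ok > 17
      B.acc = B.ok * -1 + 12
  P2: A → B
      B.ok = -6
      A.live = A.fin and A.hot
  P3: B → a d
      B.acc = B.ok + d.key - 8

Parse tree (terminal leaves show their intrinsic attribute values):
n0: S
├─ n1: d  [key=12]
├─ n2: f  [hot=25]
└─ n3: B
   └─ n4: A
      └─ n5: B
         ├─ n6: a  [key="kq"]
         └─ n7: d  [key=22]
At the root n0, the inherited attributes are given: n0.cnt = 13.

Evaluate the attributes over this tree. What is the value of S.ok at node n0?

1. n0.cnt = 13  [given at root]
2. n1.key = 12  [terminal]
3. n2.hot = 25  [terminal]
4. n3.ok = 18  [f.hot + d.key - 19]
5. n4.fin = true  [B.ok > 17]
6. n4.hot = true  [B.ok > 17]
7. n5.ok = -6  [-6]
8. n6.key = "kq"  [terminal]
9. n7.key = 22  [terminal]
10. n5.acc = 8  [B.ok + d.key - 8]
11. n4.live = true  [A.fin and A.hot]
12. n3.acc = -6  [B.ok * -1 + 12]
13. n0.ok = 20  [B.acc + 26]
14. n0.tag = "qw"  ["qw"]
15. n0.key = false  [S.cnt > 13]

20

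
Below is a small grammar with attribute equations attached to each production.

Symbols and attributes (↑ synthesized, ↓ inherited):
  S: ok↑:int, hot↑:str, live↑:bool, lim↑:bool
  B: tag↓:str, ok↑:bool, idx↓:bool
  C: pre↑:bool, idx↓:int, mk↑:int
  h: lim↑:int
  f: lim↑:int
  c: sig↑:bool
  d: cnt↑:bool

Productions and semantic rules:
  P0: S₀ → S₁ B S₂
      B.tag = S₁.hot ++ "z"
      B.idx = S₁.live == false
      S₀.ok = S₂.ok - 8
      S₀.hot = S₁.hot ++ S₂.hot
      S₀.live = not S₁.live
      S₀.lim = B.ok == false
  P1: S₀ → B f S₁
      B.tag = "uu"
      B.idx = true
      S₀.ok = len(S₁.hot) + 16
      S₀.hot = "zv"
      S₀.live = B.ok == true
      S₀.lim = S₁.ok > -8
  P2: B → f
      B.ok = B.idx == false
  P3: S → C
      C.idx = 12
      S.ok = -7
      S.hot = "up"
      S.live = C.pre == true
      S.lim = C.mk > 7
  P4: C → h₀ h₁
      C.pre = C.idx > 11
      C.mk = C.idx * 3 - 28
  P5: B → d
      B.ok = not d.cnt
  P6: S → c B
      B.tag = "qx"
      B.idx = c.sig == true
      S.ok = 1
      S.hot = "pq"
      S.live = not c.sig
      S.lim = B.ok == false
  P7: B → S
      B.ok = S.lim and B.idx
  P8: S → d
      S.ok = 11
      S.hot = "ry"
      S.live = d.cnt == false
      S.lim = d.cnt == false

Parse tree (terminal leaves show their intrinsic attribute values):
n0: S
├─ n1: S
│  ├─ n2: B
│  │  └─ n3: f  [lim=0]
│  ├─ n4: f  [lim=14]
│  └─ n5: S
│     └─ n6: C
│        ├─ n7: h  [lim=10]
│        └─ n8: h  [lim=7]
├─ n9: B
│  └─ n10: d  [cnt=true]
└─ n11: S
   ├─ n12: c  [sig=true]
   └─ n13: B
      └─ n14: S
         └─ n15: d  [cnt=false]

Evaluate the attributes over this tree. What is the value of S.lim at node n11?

1. n2.tag = "uu"  ["uu"]
2. n2.idx = true  [true]
3. n3.lim = 0  [terminal]
4. n2.ok = false  [B.idx == false]
5. n4.lim = 14  [terminal]
6. n6.idx = 12  [12]
7. n7.lim = 10  [terminal]
8. n8.lim = 7  [terminal]
9. n6.pre = true  [C.idx > 11]
10. n6.mk = 8  [C.idx * 3 - 28]
11. n5.ok = -7  [-7]
12. n5.hot = "up"  ["up"]
13. n5.live = true  [C.pre == true]
14. n5.lim = true  [C.mk > 7]
15. n1.ok = 18  [len(S₁.hot) + 16]
16. n1.hot = "zv"  ["zv"]
17. n1.live = false  [B.ok == true]
18. n1.lim = true  [S₁.ok > -8]
19. n9.tag = "zvz"  [S₁.hot ++ "z"]
20. n9.idx = true  [S₁.live == false]
21. n10.cnt = true  [terminal]
22. n9.ok = false  [not d.cnt]
23. n12.sig = true  [terminal]
24. n13.tag = "qx"  ["qx"]
25. n13.idx = true  [c.sig == true]
26. n15.cnt = false  [terminal]
27. n14.ok = 11  [11]
28. n14.hot = "ry"  ["ry"]
29. n14.live = true  [d.cnt == false]
30. n14.lim = true  [d.cnt == false]
31. n13.ok = true  [S.lim and B.idx]
32. n11.ok = 1  [1]
33. n11.hot = "pq"  ["pq"]
34. n11.live = false  [not c.sig]
35. n11.lim = false  [B.ok == false]
36. n0.ok = -7  [S₂.ok - 8]
37. n0.hot = "zvpq"  [S₁.hot ++ S₂.hot]
38. n0.live = true  [not S₁.live]
39. n0.lim = true  [B.ok == false]

false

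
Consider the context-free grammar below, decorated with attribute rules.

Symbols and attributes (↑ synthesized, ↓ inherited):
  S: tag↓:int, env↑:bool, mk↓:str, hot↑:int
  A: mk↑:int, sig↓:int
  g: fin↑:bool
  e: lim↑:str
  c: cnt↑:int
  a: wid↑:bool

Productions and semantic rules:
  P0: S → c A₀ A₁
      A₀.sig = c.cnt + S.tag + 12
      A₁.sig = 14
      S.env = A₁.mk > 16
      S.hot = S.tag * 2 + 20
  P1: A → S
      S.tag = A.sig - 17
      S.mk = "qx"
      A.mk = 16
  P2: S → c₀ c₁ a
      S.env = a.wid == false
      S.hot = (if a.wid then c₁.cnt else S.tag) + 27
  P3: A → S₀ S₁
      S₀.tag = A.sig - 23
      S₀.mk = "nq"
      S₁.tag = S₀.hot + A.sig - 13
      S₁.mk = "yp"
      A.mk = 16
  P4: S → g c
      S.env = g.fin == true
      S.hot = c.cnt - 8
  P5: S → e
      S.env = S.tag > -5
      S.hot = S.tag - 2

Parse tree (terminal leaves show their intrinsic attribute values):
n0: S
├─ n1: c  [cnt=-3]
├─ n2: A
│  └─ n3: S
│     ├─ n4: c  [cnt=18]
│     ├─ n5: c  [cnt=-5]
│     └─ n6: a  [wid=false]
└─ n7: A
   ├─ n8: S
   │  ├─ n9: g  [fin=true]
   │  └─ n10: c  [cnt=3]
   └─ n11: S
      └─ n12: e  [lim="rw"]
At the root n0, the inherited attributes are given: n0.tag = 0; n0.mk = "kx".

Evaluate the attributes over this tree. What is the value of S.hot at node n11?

-6

1. n0.tag = 0  [given at root]
2. n0.mk = "kx"  [given at root]
3. n1.cnt = -3  [terminal]
4. n2.sig = 9  [c.cnt + S.tag + 12]
5. n3.tag = -8  [A.sig - 17]
6. n3.mk = "qx"  ["qx"]
7. n4.cnt = 18  [terminal]
8. n5.cnt = -5  [terminal]
9. n6.wid = false  [terminal]
10. n3.env = true  [a.wid == false]
11. n3.hot = 19  [(if a.wid then c₁.cnt else S.tag) + 27]
12. n2.mk = 16  [16]
13. n7.sig = 14  [14]
14. n8.tag = -9  [A.sig - 23]
15. n8.mk = "nq"  ["nq"]
16. n9.fin = true  [terminal]
17. n10.cnt = 3  [terminal]
18. n8.env = true  [g.fin == true]
19. n8.hot = -5  [c.cnt - 8]
20. n11.tag = -4  [S₀.hot + A.sig - 13]
21. n11.mk = "yp"  ["yp"]
22. n12.lim = "rw"  [terminal]
23. n11.env = true  [S.tag > -5]
24. n11.hot = -6  [S.tag - 2]
25. n7.mk = 16  [16]
26. n0.env = false  [A₁.mk > 16]
27. n0.hot = 20  [S.tag * 2 + 20]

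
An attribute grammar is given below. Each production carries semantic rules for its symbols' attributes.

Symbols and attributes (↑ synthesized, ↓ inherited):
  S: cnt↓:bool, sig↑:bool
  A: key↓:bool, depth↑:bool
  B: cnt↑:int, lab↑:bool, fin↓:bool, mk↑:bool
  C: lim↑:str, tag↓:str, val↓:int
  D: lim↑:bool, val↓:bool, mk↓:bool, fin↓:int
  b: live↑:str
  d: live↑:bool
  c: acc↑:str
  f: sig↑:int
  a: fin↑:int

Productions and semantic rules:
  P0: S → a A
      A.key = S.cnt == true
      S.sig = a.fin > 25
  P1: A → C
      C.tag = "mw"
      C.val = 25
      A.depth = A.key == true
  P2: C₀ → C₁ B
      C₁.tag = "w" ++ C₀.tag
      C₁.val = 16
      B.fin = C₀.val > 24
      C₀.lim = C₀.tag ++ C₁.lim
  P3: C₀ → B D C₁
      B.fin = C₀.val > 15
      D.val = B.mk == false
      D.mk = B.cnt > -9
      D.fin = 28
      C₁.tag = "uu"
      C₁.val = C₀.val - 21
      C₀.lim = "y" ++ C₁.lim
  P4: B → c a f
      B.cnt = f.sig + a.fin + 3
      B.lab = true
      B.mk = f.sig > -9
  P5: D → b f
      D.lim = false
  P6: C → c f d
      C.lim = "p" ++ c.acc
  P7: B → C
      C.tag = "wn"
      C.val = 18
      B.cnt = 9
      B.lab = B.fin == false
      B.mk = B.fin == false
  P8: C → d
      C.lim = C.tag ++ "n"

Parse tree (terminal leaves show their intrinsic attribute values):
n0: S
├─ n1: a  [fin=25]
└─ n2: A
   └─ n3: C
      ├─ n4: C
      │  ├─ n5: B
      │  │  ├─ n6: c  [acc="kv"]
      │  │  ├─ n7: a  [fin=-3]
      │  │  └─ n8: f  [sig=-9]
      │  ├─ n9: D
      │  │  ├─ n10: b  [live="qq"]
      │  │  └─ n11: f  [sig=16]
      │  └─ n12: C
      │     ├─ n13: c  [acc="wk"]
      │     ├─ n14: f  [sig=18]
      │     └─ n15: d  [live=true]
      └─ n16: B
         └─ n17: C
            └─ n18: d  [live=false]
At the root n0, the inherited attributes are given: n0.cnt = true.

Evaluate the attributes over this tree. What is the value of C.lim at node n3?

1. n0.cnt = true  [given at root]
2. n1.fin = 25  [terminal]
3. n2.key = true  [S.cnt == true]
4. n3.tag = "mw"  ["mw"]
5. n3.val = 25  [25]
6. n4.tag = "wmw"  ["w" ++ C₀.tag]
7. n4.val = 16  [16]
8. n5.fin = true  [C₀.val > 15]
9. n6.acc = "kv"  [terminal]
10. n7.fin = -3  [terminal]
11. n8.sig = -9  [terminal]
12. n5.cnt = -9  [f.sig + a.fin + 3]
13. n5.lab = true  [true]
14. n5.mk = false  [f.sig > -9]
15. n9.val = true  [B.mk == false]
16. n9.mk = false  [B.cnt > -9]
17. n9.fin = 28  [28]
18. n10.live = "qq"  [terminal]
19. n11.sig = 16  [terminal]
20. n9.lim = false  [false]
21. n12.tag = "uu"  ["uu"]
22. n12.val = -5  [C₀.val - 21]
23. n13.acc = "wk"  [terminal]
24. n14.sig = 18  [terminal]
25. n15.live = true  [terminal]
26. n12.lim = "pwk"  ["p" ++ c.acc]
27. n4.lim = "ypwk"  ["y" ++ C₁.lim]
28. n16.fin = true  [C₀.val > 24]
29. n17.tag = "wn"  ["wn"]
30. n17.val = 18  [18]
31. n18.live = false  [terminal]
32. n17.lim = "wnn"  [C.tag ++ "n"]
33. n16.cnt = 9  [9]
34. n16.lab = false  [B.fin == false]
35. n16.mk = false  [B.fin == false]
36. n3.lim = "mwypwk"  [C₀.tag ++ C₁.lim]
37. n2.depth = true  [A.key == true]
38. n0.sig = false  [a.fin > 25]

"mwypwk"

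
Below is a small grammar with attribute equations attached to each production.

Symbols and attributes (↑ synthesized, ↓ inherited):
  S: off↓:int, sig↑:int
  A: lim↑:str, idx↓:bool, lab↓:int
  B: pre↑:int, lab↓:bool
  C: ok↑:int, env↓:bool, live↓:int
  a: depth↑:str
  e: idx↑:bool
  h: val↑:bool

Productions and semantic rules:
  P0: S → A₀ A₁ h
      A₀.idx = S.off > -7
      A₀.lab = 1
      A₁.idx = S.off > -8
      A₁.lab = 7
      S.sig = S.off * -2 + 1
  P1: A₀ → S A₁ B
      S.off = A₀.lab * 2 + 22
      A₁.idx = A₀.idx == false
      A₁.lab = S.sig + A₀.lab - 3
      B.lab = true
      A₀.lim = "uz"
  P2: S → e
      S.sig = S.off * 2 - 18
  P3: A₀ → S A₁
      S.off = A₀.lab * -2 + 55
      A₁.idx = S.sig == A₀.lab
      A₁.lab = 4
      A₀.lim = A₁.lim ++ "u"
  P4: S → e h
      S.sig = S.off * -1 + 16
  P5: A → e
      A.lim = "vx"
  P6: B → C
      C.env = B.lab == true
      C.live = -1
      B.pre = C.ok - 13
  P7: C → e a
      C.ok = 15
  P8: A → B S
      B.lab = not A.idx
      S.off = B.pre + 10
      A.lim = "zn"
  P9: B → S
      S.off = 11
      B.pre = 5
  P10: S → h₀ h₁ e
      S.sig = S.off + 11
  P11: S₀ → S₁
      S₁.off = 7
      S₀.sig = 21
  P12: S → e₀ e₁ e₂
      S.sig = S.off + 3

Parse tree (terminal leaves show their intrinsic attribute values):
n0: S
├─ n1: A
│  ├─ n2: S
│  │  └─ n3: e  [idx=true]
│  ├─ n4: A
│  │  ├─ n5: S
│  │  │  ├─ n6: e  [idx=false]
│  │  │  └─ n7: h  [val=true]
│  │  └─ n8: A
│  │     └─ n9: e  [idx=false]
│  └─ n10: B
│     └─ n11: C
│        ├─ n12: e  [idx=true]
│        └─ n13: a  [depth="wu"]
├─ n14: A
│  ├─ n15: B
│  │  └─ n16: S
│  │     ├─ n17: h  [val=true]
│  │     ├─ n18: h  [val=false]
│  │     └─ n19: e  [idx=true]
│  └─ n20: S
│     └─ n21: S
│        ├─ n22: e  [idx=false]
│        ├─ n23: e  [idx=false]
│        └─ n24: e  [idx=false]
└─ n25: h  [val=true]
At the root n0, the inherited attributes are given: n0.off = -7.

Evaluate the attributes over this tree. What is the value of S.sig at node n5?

17

1. n0.off = -7  [given at root]
2. n1.idx = false  [S.off > -7]
3. n1.lab = 1  [1]
4. n2.off = 24  [A₀.lab * 2 + 22]
5. n3.idx = true  [terminal]
6. n2.sig = 30  [S.off * 2 - 18]
7. n4.idx = true  [A₀.idx == false]
8. n4.lab = 28  [S.sig + A₀.lab - 3]
9. n5.off = -1  [A₀.lab * -2 + 55]
10. n6.idx = false  [terminal]
11. n7.val = true  [terminal]
12. n5.sig = 17  [S.off * -1 + 16]
13. n8.idx = false  [S.sig == A₀.lab]
14. n8.lab = 4  [4]
15. n9.idx = false  [terminal]
16. n8.lim = "vx"  ["vx"]
17. n4.lim = "vxu"  [A₁.lim ++ "u"]
18. n10.lab = true  [true]
19. n11.env = true  [B.lab == true]
20. n11.live = -1  [-1]
21. n12.idx = true  [terminal]
22. n13.depth = "wu"  [terminal]
23. n11.ok = 15  [15]
24. n10.pre = 2  [C.ok - 13]
25. n1.lim = "uz"  ["uz"]
26. n14.idx = true  [S.off > -8]
27. n14.lab = 7  [7]
28. n15.lab = false  [not A.idx]
29. n16.off = 11  [11]
30. n17.val = true  [terminal]
31. n18.val = false  [terminal]
32. n19.idx = true  [terminal]
33. n16.sig = 22  [S.off + 11]
34. n15.pre = 5  [5]
35. n20.off = 15  [B.pre + 10]
36. n21.off = 7  [7]
37. n22.idx = false  [terminal]
38. n23.idx = false  [terminal]
39. n24.idx = false  [terminal]
40. n21.sig = 10  [S.off + 3]
41. n20.sig = 21  [21]
42. n14.lim = "zn"  ["zn"]
43. n25.val = true  [terminal]
44. n0.sig = 15  [S.off * -2 + 1]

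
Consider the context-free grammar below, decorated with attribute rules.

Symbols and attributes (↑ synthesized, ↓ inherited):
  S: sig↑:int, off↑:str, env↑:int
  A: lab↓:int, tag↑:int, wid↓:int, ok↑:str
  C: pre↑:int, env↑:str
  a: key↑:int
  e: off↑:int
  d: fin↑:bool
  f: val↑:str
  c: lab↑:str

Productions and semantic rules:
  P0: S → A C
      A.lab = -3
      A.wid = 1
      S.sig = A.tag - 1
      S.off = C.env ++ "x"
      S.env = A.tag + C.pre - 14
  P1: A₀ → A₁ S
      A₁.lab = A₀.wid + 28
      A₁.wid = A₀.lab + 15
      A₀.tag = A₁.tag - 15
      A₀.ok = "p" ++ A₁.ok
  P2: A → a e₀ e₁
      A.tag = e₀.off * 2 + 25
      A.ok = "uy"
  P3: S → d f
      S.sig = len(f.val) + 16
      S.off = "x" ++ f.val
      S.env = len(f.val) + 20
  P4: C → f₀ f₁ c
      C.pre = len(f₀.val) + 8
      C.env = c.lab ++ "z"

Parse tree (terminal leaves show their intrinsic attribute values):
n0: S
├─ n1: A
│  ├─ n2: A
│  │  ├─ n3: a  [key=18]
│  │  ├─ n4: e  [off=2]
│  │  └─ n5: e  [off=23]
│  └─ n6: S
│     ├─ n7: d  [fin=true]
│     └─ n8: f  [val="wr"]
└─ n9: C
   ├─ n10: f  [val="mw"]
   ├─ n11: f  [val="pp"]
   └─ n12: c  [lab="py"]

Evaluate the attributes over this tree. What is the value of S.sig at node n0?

1. n1.lab = -3  [-3]
2. n1.wid = 1  [1]
3. n2.lab = 29  [A₀.wid + 28]
4. n2.wid = 12  [A₀.lab + 15]
5. n3.key = 18  [terminal]
6. n4.off = 2  [terminal]
7. n5.off = 23  [terminal]
8. n2.tag = 29  [e₀.off * 2 + 25]
9. n2.ok = "uy"  ["uy"]
10. n7.fin = true  [terminal]
11. n8.val = "wr"  [terminal]
12. n6.sig = 18  [len(f.val) + 16]
13. n6.off = "xwr"  ["x" ++ f.val]
14. n6.env = 22  [len(f.val) + 20]
15. n1.tag = 14  [A₁.tag - 15]
16. n1.ok = "puy"  ["p" ++ A₁.ok]
17. n10.val = "mw"  [terminal]
18. n11.val = "pp"  [terminal]
19. n12.lab = "py"  [terminal]
20. n9.pre = 10  [len(f₀.val) + 8]
21. n9.env = "pyz"  [c.lab ++ "z"]
22. n0.sig = 13  [A.tag - 1]
23. n0.off = "pyzx"  [C.env ++ "x"]
24. n0.env = 10  [A.tag + C.pre - 14]

13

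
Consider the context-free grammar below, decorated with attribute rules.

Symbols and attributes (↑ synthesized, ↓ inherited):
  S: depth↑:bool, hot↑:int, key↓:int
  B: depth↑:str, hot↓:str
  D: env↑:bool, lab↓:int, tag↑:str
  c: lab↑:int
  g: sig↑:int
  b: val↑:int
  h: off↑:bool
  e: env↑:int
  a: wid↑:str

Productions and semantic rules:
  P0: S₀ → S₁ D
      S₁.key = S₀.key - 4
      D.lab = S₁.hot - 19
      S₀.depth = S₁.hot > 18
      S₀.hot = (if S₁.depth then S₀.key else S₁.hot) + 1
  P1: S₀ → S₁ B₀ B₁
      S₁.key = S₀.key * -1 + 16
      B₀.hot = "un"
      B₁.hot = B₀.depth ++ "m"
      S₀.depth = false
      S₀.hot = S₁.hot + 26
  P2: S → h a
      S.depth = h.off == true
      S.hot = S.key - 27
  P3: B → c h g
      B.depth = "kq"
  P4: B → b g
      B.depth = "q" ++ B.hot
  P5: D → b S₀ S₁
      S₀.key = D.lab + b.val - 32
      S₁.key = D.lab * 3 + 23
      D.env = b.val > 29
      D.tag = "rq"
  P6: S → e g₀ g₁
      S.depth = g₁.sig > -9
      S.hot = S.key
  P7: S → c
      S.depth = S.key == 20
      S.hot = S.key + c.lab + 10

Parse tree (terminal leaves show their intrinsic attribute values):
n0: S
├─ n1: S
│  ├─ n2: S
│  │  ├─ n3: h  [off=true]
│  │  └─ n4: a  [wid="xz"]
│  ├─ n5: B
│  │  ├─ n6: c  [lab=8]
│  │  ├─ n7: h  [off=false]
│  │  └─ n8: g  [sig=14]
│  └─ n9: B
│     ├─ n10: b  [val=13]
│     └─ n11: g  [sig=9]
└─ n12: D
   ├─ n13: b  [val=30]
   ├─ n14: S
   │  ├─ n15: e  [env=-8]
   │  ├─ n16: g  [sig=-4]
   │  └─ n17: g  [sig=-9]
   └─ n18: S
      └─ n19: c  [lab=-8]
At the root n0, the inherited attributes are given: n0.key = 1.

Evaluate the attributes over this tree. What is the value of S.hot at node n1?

1. n0.key = 1  [given at root]
2. n1.key = -3  [S₀.key - 4]
3. n2.key = 19  [S₀.key * -1 + 16]
4. n3.off = true  [terminal]
5. n4.wid = "xz"  [terminal]
6. n2.depth = true  [h.off == true]
7. n2.hot = -8  [S.key - 27]
8. n5.hot = "un"  ["un"]
9. n6.lab = 8  [terminal]
10. n7.off = false  [terminal]
11. n8.sig = 14  [terminal]
12. n5.depth = "kq"  ["kq"]
13. n9.hot = "kqm"  [B₀.depth ++ "m"]
14. n10.val = 13  [terminal]
15. n11.sig = 9  [terminal]
16. n9.depth = "qkqm"  ["q" ++ B.hot]
17. n1.depth = false  [false]
18. n1.hot = 18  [S₁.hot + 26]
19. n12.lab = -1  [S₁.hot - 19]
20. n13.val = 30  [terminal]
21. n14.key = -3  [D.lab + b.val - 32]
22. n15.env = -8  [terminal]
23. n16.sig = -4  [terminal]
24. n17.sig = -9  [terminal]
25. n14.depth = false  [g₁.sig > -9]
26. n14.hot = -3  [S.key]
27. n18.key = 20  [D.lab * 3 + 23]
28. n19.lab = -8  [terminal]
29. n18.depth = true  [S.key == 20]
30. n18.hot = 22  [S.key + c.lab + 10]
31. n12.env = true  [b.val > 29]
32. n12.tag = "rq"  ["rq"]
33. n0.depth = false  [S₁.hot > 18]
34. n0.hot = 19  [(if S₁.depth then S₀.key else S₁.hot) + 1]

18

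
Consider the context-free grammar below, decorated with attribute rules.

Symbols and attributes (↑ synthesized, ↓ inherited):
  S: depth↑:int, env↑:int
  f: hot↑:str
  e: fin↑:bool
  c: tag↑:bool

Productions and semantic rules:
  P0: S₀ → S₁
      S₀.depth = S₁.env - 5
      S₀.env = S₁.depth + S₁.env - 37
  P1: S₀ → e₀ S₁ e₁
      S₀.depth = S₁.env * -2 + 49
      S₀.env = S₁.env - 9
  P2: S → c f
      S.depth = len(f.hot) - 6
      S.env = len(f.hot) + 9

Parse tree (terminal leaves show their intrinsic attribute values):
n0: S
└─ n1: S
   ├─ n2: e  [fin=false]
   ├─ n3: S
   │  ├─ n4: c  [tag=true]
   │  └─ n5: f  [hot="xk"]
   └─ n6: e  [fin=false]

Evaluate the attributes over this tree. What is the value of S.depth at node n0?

1. n2.fin = false  [terminal]
2. n4.tag = true  [terminal]
3. n5.hot = "xk"  [terminal]
4. n3.depth = -4  [len(f.hot) - 6]
5. n3.env = 11  [len(f.hot) + 9]
6. n6.fin = false  [terminal]
7. n1.depth = 27  [S₁.env * -2 + 49]
8. n1.env = 2  [S₁.env - 9]
9. n0.depth = -3  [S₁.env - 5]
10. n0.env = -8  [S₁.depth + S₁.env - 37]

-3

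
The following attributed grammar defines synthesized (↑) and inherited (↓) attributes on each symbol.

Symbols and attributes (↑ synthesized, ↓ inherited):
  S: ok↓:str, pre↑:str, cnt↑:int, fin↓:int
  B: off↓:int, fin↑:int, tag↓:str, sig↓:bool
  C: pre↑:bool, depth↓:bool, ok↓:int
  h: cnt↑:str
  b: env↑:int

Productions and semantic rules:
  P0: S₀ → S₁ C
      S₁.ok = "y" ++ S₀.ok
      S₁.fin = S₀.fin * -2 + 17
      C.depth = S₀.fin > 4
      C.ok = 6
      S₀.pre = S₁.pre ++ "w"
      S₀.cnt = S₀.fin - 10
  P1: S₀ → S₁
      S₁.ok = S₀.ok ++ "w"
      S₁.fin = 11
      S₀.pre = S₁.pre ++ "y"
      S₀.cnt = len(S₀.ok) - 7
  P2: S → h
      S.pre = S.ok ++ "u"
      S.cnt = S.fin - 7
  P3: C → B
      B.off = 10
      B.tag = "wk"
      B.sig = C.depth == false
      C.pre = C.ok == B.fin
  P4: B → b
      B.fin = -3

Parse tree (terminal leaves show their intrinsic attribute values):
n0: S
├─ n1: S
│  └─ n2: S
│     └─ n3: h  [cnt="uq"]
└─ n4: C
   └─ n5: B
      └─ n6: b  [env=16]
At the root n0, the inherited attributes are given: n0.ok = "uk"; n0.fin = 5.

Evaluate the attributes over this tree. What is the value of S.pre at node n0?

1. n0.ok = "uk"  [given at root]
2. n0.fin = 5  [given at root]
3. n1.ok = "yuk"  ["y" ++ S₀.ok]
4. n1.fin = 7  [S₀.fin * -2 + 17]
5. n2.ok = "yukw"  [S₀.ok ++ "w"]
6. n2.fin = 11  [11]
7. n3.cnt = "uq"  [terminal]
8. n2.pre = "yukwu"  [S.ok ++ "u"]
9. n2.cnt = 4  [S.fin - 7]
10. n1.pre = "yukwuy"  [S₁.pre ++ "y"]
11. n1.cnt = -4  [len(S₀.ok) - 7]
12. n4.depth = true  [S₀.fin > 4]
13. n4.ok = 6  [6]
14. n5.off = 10  [10]
15. n5.tag = "wk"  ["wk"]
16. n5.sig = false  [C.depth == false]
17. n6.env = 16  [terminal]
18. n5.fin = -3  [-3]
19. n4.pre = false  [C.ok == B.fin]
20. n0.pre = "yukwuyw"  [S₁.pre ++ "w"]
21. n0.cnt = -5  [S₀.fin - 10]

"yukwuyw"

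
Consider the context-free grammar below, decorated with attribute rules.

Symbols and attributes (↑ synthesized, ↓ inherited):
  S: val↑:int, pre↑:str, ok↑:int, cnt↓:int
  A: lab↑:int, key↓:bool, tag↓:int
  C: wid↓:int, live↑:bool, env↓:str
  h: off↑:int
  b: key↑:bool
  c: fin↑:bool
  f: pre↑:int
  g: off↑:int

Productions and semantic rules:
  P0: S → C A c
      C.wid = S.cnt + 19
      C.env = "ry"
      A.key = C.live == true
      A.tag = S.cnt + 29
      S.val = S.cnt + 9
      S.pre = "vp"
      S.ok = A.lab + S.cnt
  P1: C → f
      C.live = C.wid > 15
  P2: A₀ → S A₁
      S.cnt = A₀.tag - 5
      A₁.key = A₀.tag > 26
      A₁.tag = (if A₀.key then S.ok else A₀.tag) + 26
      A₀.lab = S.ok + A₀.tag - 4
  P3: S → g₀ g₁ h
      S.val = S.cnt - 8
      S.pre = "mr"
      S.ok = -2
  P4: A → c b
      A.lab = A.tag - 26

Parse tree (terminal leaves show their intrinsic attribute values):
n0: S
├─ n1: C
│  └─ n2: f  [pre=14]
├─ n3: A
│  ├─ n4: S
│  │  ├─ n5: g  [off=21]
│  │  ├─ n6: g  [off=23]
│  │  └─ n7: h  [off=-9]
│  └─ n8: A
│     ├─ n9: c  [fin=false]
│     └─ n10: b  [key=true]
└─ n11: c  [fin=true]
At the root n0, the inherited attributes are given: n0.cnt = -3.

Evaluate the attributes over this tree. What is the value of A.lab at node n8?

1. n0.cnt = -3  [given at root]
2. n1.wid = 16  [S.cnt + 19]
3. n1.env = "ry"  ["ry"]
4. n2.pre = 14  [terminal]
5. n1.live = true  [C.wid > 15]
6. n3.key = true  [C.live == true]
7. n3.tag = 26  [S.cnt + 29]
8. n4.cnt = 21  [A₀.tag - 5]
9. n5.off = 21  [terminal]
10. n6.off = 23  [terminal]
11. n7.off = -9  [terminal]
12. n4.val = 13  [S.cnt - 8]
13. n4.pre = "mr"  ["mr"]
14. n4.ok = -2  [-2]
15. n8.key = false  [A₀.tag > 26]
16. n8.tag = 24  [(if A₀.key then S.ok else A₀.tag) + 26]
17. n9.fin = false  [terminal]
18. n10.key = true  [terminal]
19. n8.lab = -2  [A.tag - 26]
20. n3.lab = 20  [S.ok + A₀.tag - 4]
21. n11.fin = true  [terminal]
22. n0.val = 6  [S.cnt + 9]
23. n0.pre = "vp"  ["vp"]
24. n0.ok = 17  [A.lab + S.cnt]

-2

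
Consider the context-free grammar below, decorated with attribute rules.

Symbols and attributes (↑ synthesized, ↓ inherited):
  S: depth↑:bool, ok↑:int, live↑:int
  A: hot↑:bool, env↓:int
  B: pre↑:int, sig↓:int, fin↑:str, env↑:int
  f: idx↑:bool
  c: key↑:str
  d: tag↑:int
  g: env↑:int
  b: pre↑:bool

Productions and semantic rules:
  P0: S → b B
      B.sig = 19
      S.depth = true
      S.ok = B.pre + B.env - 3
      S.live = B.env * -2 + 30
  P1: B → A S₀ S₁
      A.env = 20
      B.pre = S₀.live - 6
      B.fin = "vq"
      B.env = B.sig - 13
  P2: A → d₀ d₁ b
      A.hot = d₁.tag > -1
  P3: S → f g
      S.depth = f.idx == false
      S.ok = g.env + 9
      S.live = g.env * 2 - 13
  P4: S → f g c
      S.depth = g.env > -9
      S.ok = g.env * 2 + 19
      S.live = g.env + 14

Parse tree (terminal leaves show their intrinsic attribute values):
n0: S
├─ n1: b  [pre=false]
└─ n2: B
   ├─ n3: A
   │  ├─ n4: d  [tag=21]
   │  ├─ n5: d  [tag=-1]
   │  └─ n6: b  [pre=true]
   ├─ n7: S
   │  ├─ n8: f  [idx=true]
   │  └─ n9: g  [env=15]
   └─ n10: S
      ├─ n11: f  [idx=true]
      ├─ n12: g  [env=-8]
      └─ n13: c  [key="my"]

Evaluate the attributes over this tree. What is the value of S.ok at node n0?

1. n1.pre = false  [terminal]
2. n2.sig = 19  [19]
3. n3.env = 20  [20]
4. n4.tag = 21  [terminal]
5. n5.tag = -1  [terminal]
6. n6.pre = true  [terminal]
7. n3.hot = false  [d₁.tag > -1]
8. n8.idx = true  [terminal]
9. n9.env = 15  [terminal]
10. n7.depth = false  [f.idx == false]
11. n7.ok = 24  [g.env + 9]
12. n7.live = 17  [g.env * 2 - 13]
13. n11.idx = true  [terminal]
14. n12.env = -8  [terminal]
15. n13.key = "my"  [terminal]
16. n10.depth = true  [g.env > -9]
17. n10.ok = 3  [g.env * 2 + 19]
18. n10.live = 6  [g.env + 14]
19. n2.pre = 11  [S₀.live - 6]
20. n2.fin = "vq"  ["vq"]
21. n2.env = 6  [B.sig - 13]
22. n0.depth = true  [true]
23. n0.ok = 14  [B.pre + B.env - 3]
24. n0.live = 18  [B.env * -2 + 30]

14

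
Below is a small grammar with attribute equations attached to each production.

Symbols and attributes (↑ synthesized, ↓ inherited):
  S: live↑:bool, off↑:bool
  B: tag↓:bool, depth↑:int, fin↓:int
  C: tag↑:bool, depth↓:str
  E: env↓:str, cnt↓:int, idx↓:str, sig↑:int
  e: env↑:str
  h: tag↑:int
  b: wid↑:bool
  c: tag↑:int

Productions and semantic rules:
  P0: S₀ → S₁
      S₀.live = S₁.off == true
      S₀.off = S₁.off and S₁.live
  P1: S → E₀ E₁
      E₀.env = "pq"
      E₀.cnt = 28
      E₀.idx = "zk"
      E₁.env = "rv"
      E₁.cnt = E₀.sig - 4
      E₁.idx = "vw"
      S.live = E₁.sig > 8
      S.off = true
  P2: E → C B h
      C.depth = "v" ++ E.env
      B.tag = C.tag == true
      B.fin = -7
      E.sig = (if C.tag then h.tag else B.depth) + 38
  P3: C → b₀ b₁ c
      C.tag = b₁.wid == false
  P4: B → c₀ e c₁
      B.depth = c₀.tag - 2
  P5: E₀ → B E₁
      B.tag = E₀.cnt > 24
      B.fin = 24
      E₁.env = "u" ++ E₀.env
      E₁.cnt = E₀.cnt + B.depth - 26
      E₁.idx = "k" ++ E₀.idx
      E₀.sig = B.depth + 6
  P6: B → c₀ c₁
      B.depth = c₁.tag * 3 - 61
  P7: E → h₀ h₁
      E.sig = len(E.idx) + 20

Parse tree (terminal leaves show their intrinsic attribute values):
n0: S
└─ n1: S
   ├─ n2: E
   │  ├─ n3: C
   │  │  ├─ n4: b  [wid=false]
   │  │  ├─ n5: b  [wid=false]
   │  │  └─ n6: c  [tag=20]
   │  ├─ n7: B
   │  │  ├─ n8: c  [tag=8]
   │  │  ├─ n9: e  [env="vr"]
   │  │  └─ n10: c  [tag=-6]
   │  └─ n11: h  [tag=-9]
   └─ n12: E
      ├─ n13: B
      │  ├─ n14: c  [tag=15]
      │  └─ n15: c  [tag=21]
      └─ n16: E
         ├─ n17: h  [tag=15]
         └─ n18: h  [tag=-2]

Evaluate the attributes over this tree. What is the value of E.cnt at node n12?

1. n2.env = "pq"  ["pq"]
2. n2.cnt = 28  [28]
3. n2.idx = "zk"  ["zk"]
4. n3.depth = "vpq"  ["v" ++ E.env]
5. n4.wid = false  [terminal]
6. n5.wid = false  [terminal]
7. n6.tag = 20  [terminal]
8. n3.tag = true  [b₁.wid == false]
9. n7.tag = true  [C.tag == true]
10. n7.fin = -7  [-7]
11. n8.tag = 8  [terminal]
12. n9.env = "vr"  [terminal]
13. n10.tag = -6  [terminal]
14. n7.depth = 6  [c₀.tag - 2]
15. n11.tag = -9  [terminal]
16. n2.sig = 29  [(if C.tag then h.tag else B.depth) + 38]
17. n12.env = "rv"  ["rv"]
18. n12.cnt = 25  [E₀.sig - 4]
19. n12.idx = "vw"  ["vw"]
20. n13.tag = true  [E₀.cnt > 24]
21. n13.fin = 24  [24]
22. n14.tag = 15  [terminal]
23. n15.tag = 21  [terminal]
24. n13.depth = 2  [c₁.tag * 3 - 61]
25. n16.env = "urv"  ["u" ++ E₀.env]
26. n16.cnt = 1  [E₀.cnt + B.depth - 26]
27. n16.idx = "kvw"  ["k" ++ E₀.idx]
28. n17.tag = 15  [terminal]
29. n18.tag = -2  [terminal]
30. n16.sig = 23  [len(E.idx) + 20]
31. n12.sig = 8  [B.depth + 6]
32. n1.live = false  [E₁.sig > 8]
33. n1.off = true  [true]
34. n0.live = true  [S₁.off == true]
35. n0.off = false  [S₁.off and S₁.live]

25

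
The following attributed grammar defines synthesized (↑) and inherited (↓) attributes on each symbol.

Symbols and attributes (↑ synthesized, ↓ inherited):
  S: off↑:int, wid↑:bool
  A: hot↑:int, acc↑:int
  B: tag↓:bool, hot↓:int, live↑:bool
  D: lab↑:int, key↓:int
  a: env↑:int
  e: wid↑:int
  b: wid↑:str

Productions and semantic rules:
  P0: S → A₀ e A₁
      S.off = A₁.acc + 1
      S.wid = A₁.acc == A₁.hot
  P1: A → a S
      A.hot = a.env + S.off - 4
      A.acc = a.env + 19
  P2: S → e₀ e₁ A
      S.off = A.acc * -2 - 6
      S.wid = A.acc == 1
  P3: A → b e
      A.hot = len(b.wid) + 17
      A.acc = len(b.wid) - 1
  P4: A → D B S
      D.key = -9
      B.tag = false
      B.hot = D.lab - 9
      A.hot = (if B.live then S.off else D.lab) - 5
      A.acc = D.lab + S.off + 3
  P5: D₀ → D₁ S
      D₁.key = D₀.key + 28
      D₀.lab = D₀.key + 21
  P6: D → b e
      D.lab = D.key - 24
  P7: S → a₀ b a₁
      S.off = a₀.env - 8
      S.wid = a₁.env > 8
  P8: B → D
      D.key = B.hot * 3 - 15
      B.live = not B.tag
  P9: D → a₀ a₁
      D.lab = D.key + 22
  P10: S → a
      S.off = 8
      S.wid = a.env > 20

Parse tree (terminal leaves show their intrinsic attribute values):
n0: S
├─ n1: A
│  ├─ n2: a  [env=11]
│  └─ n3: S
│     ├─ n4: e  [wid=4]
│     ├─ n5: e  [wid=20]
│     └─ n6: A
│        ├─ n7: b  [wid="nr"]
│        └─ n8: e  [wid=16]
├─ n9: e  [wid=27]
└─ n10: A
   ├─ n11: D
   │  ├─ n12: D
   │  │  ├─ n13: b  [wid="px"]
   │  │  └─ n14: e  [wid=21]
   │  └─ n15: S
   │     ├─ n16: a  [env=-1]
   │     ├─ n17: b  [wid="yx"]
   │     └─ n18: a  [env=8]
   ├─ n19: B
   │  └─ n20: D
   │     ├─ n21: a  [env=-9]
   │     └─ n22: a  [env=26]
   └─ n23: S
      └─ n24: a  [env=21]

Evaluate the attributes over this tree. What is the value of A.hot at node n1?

1. n2.env = 11  [terminal]
2. n4.wid = 4  [terminal]
3. n5.wid = 20  [terminal]
4. n7.wid = "nr"  [terminal]
5. n8.wid = 16  [terminal]
6. n6.hot = 19  [len(b.wid) + 17]
7. n6.acc = 1  [len(b.wid) - 1]
8. n3.off = -8  [A.acc * -2 - 6]
9. n3.wid = true  [A.acc == 1]
10. n1.hot = -1  [a.env + S.off - 4]
11. n1.acc = 30  [a.env + 19]
12. n9.wid = 27  [terminal]
13. n11.key = -9  [-9]
14. n12.key = 19  [D₀.key + 28]
15. n13.wid = "px"  [terminal]
16. n14.wid = 21  [terminal]
17. n12.lab = -5  [D.key - 24]
18. n16.env = -1  [terminal]
19. n17.wid = "yx"  [terminal]
20. n18.env = 8  [terminal]
21. n15.off = -9  [a₀.env - 8]
22. n15.wid = false  [a₁.env > 8]
23. n11.lab = 12  [D₀.key + 21]
24. n19.tag = false  [false]
25. n19.hot = 3  [D.lab - 9]
26. n20.key = -6  [B.hot * 3 - 15]
27. n21.env = -9  [terminal]
28. n22.env = 26  [terminal]
29. n20.lab = 16  [D.key + 22]
30. n19.live = true  [not B.tag]
31. n24.env = 21  [terminal]
32. n23.off = 8  [8]
33. n23.wid = true  [a.env > 20]
34. n10.hot = 3  [(if B.live then S.off else D.lab) - 5]
35. n10.acc = 23  [D.lab + S.off + 3]
36. n0.off = 24  [A₁.acc + 1]
37. n0.wid = false  [A₁.acc == A₁.hot]

-1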